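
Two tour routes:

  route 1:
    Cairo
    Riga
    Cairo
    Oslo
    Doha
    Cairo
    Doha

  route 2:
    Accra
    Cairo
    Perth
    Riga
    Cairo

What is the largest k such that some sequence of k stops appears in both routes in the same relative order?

3

One common subsequence of length 3: Cairo [1,2], Riga [2,4], Cairo [6,5]. dp[7][5] = 3 confirms this is the maximum.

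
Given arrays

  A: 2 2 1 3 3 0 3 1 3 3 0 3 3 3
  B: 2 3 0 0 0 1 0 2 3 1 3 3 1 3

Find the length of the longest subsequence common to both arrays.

8

Taking 2 [1,1], then 1 [3,6], then 0 [6,7], then 3 [7,9], then 1 [8,10], then 3 [9,11], then 3 [10,12], then 3 [14,14] gives a common subsequence of length 8. Since dp[14][14] = 8, nothing longer is possible.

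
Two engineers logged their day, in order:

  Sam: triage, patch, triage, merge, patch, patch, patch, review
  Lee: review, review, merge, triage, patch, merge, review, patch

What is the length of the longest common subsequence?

4

Taking triage at Sam[1]=Lee[4] → patch at Sam[2]=Lee[5] → merge at Sam[4]=Lee[6] → patch at Sam[7]=Lee[8] gives a common subsequence of length 4. Since dp[8][8] = 4, nothing longer is possible.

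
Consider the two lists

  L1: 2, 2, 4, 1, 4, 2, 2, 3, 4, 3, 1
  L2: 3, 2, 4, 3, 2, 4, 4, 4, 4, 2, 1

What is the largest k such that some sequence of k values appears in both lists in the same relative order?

Pick 2 (L1 #1, L2 #2), then 2 (L1 #2, L2 #5), then 4 (L1 #3, L2 #8), then 4 (L1 #5, L2 #9), then 2 (L1 #7, L2 #10), then 1 (L1 #11, L2 #11); all 6 values appear in both, in order. The LCS DP gives dp[11][11] = 6, so this is optimal.

6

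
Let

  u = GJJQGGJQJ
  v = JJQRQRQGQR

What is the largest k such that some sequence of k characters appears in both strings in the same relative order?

Match J [2,1] → J [3,2] → Q [4,7] → G [6,8] → Q [8,9] — 5 characters in the same relative order in both. dp[9][10] = 5 confirms this is the maximum.

5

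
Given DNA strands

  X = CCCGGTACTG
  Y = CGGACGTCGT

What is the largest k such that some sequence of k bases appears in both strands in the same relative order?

Match C at X[3]=Y[1], then G at X[4]=Y[2], then G at X[5]=Y[3], then A at X[7]=Y[4], then C at X[8]=Y[5], then T at X[9]=Y[7], then G at X[10]=Y[9] — 7 bases in the same relative order in both. Since dp[10][10] = 7, nothing longer is possible.

7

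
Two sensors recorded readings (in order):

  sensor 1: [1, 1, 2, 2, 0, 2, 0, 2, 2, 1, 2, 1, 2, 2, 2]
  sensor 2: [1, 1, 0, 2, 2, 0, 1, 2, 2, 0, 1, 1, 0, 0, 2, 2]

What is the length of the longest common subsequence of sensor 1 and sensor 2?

11

Match 1 at sensor 1[1]=sensor 2[1] → 1 at sensor 1[2]=sensor 2[2] → 2 at sensor 1[3]=sensor 2[4] → 2 at sensor 1[4]=sensor 2[5] → 0 at sensor 1[5]=sensor 2[6] → 2 at sensor 1[6]=sensor 2[9] → 0 at sensor 1[7]=sensor 2[10] → 1 at sensor 1[10]=sensor 2[11] → 1 at sensor 1[12]=sensor 2[12] → 2 at sensor 1[14]=sensor 2[15] → 2 at sensor 1[15]=sensor 2[16] — 11 values in the same relative order in both. Since dp[15][16] = 11, nothing longer is possible.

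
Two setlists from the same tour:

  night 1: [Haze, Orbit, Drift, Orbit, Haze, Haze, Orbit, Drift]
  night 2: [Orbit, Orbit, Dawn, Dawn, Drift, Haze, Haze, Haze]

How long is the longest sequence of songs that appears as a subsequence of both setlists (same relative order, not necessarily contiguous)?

4

One common subsequence of length 4: Orbit [2,2], then Drift [3,5], then Haze [5,7], then Haze [6,8], and the DP table's final entry dp[8][8] is also 4, so no common subsequence is longer.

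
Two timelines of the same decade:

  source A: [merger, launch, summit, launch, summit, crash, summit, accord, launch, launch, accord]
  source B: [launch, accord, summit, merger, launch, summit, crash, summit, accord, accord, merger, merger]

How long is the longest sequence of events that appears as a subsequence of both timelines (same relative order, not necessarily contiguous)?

One common subsequence of length 8: launch at source A[2]=source B[1], then summit at source A[3]=source B[3], then launch at source A[4]=source B[5], then summit at source A[5]=source B[6], then crash at source A[6]=source B[7], then summit at source A[7]=source B[8], then accord at source A[8]=source B[9], then accord at source A[11]=source B[10]. dp[11][12] = 8 confirms this is the maximum.

8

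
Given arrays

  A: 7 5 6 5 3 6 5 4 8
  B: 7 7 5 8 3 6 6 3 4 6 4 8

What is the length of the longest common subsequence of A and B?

7

Taking 7 [1,2] → 5 [2,3] → 6 [3,7] → 3 [5,8] → 6 [6,10] → 4 [8,11] → 8 [9,12] gives a common subsequence of length 7. dp[9][12] = 7 confirms this is the maximum.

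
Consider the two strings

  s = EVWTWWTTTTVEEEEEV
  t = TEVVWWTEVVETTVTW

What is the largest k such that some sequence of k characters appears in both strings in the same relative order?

Taking E at s[1]=t[2]; then V at s[2]=t[4]; then W at s[5]=t[5]; then W at s[6]=t[6]; then T at s[7]=t[7]; then T at s[8]=t[12]; then T at s[9]=t[13]; then T at s[10]=t[15] gives a common subsequence of length 8, and the DP table's final entry dp[17][16] is also 8, so no common subsequence is longer.

8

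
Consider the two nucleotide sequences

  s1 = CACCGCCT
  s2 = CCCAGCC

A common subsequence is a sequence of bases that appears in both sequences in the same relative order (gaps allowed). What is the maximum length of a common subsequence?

One common subsequence of length 6: C at s1[1]=s2[1], then C at s1[3]=s2[2], then C at s1[4]=s2[3], then G at s1[5]=s2[5], then C at s1[6]=s2[6], then C at s1[7]=s2[7], and the DP table's final entry dp[8][7] is also 6, so no common subsequence is longer.

6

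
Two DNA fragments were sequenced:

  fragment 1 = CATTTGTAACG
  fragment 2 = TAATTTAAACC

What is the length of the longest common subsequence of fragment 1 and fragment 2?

7

Match A at fragment 1[2]=fragment 2[3]; then T at fragment 1[3]=fragment 2[4]; then T at fragment 1[4]=fragment 2[5]; then T at fragment 1[5]=fragment 2[6]; then A at fragment 1[8]=fragment 2[8]; then A at fragment 1[9]=fragment 2[9]; then C at fragment 1[10]=fragment 2[11] — 7 bases in the same relative order in both. The LCS DP gives dp[11][11] = 7, so this is optimal.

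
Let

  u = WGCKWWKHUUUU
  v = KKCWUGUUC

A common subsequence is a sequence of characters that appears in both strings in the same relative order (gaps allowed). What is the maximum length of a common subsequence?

Let dp[i][j] be the LCS length of the first i characters of u and the first j characters of v. dp[i][j] = dp[i-1][j-1]+1 when the i-th and j-th characters match, else max(dp[i-1][j], dp[i][j-1]).
    ·  K  K  C  W  U  G  U  U  C
 ·  0  0  0  0  0  0  0  0  0  0
 W  0  0  0  0  1  1  1  1  1  1
 G  0  0  0  0  1  1  2  2  2  2
 C  0  0  0  1  1  1  2  2  2  3
 K  0  1  1  1  1  1  2  2  2  3
 W  0  1  1  1  2  2  2  2  2  3
 W  0  1  1  1  2  2  2  2  2  3
 K  0  1  2  2  2  2  2  2  2  3
 H  0  1  2  2  2  2  2  2  2  3
 U  0  1  2  2  2  3  3  3  3  3
 U  0  1  2  2  2  3  3  4  4  4
 U  0  1  2  2  2  3  3  4  5  5
 U  0  1  2  2  2  3  3  4  5  5
dp[12][9] = 5. One LCS (by backtracking along matches): CWUUU.

5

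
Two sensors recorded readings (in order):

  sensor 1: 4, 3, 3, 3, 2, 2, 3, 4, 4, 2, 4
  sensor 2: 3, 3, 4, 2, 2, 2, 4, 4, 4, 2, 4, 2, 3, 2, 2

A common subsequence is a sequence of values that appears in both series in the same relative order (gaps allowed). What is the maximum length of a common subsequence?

8

Match 3 [2,1]; then 3 [3,2]; then 2 [5,5]; then 2 [6,6]; then 4 [8,8]; then 4 [9,9]; then 2 [10,10]; then 4 [11,11] — 8 values in the same relative order in both. The LCS DP gives dp[11][15] = 8, so this is optimal.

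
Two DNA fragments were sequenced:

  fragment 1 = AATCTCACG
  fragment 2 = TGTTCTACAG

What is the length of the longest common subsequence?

6

Pick T (fragment 1 #3, fragment 2 #4), C (fragment 1 #4, fragment 2 #5), T (fragment 1 #5, fragment 2 #6), C (fragment 1 #6, fragment 2 #8), A (fragment 1 #7, fragment 2 #9), G (fragment 1 #9, fragment 2 #10); all 6 bases appear in both, in order, and the DP table's final entry dp[9][10] is also 6, so no common subsequence is longer.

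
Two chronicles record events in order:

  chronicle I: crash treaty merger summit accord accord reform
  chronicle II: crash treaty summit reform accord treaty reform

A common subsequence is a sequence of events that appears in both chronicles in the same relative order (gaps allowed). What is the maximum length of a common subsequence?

One common subsequence of length 5: crash (chronicle I #1, chronicle II #1), then treaty (chronicle I #2, chronicle II #2), then summit (chronicle I #4, chronicle II #3), then accord (chronicle I #5, chronicle II #5), then reform (chronicle I #7, chronicle II #7). Since dp[7][7] = 5, nothing longer is possible.

5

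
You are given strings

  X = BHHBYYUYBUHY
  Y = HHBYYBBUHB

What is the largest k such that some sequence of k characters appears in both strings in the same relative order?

8

Let dp[i][j] be the LCS length of the first i characters of X and the first j characters of Y. dp[i][j] = dp[i-1][j-1]+1 when the i-th and j-th characters match, else max(dp[i-1][j], dp[i][j-1]).
    ·  H  H  B  Y  Y  B  B  U  H  B
 ·  0  0  0  0  0  0  0  0  0  0  0
 B  0  0  0  1  1  1  1  1  1  1  1
 H  0  1  1  1  1  1  1  1  1  2  2
 H  0  1  2  2  2  2  2  2  2  2  2
 B  0  1  2  3  3  3  3  3  3  3  3
 Y  0  1  2  3  4  4  4  4  4  4  4
 Y  0  1  2  3  4  5  5  5  5  5  5
 U  0  1  2  3  4  5  5  5  6  6  6
 Y  0  1  2  3  4  5  5  5  6  6  6
 B  0  1  2  3  4  5  6  6  6  6  7
 U  0  1  2  3  4  5  6  6  7  7  7
 H  0  1  2  3  4  5  6  6  7  8  8
 Y  0  1  2  3  4  5  6  6  7  8  8
dp[12][10] = 8. One LCS (by backtracking along matches): HHBYYBUH.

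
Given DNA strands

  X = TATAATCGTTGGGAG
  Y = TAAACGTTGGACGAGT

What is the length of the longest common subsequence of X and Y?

13

Pick T [1,1], A [2,2], A [4,3], A [5,4], C [7,5], G [8,6], T [9,7], T [10,8], G [11,9], G [12,10], G [13,13], A [14,14], G [15,15]; all 13 bases appear in both, in order. The LCS DP gives dp[15][16] = 13, so this is optimal.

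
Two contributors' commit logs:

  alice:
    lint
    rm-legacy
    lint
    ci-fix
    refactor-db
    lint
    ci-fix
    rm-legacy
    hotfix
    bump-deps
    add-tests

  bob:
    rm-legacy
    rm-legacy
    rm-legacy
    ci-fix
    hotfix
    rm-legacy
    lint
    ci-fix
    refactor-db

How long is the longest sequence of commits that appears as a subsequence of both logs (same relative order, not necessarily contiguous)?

One common subsequence of length 4: rm-legacy (alice #2, bob #6), then lint (alice #3, bob #7), then ci-fix (alice #4, bob #8), then refactor-db (alice #5, bob #9). Since dp[11][9] = 4, nothing longer is possible.

4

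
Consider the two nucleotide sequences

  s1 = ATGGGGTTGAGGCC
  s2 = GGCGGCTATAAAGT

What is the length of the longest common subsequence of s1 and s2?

Match G at s1[3]=s2[1]; then G at s1[4]=s2[2]; then G at s1[5]=s2[4]; then G at s1[6]=s2[5]; then T at s1[7]=s2[7]; then T at s1[8]=s2[9]; then A at s1[10]=s2[12]; then G at s1[11]=s2[13] — 8 bases in the same relative order in both. The LCS DP gives dp[14][14] = 8, so this is optimal.

8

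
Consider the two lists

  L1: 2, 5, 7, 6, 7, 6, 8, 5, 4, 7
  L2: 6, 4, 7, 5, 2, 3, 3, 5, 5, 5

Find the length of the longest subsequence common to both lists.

Pick 2 [1,5], then 5 [2,9], then 5 [8,10]; all 3 values appear in both, in order. dp[10][10] = 3 confirms this is the maximum.

3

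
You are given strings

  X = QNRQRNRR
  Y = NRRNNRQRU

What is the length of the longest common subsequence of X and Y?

Let dp[i][j] be the LCS length of the first i characters of X and the first j characters of Y. dp[i][j] = dp[i-1][j-1]+1 when the i-th and j-th characters match, else max(dp[i-1][j], dp[i][j-1]).
    ·  N  R  R  N  N  R  Q  R  U
 ·  0  0  0  0  0  0  0  0  0  0
 Q  0  0  0  0  0  0  0  1  1  1
 N  0  1  1  1  1  1  1  1  1  1
 R  0  1  2  2  2  2  2  2  2  2
 Q  0  1  2  2  2  2  2  3  3  3
 R  0  1  2  3  3  3  3  3  4  4
 N  0  1  2  3  4  4  4  4  4  4
 R  0  1  2  3  4  4  5  5  5  5
 R  0  1  2  3  4  4  5  5  6  6
dp[8][9] = 6. One LCS (by backtracking along matches): NRRNRR.

6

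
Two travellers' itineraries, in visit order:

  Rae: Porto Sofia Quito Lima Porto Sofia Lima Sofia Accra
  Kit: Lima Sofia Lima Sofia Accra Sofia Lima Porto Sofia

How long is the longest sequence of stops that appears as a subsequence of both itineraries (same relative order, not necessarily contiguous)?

Match Sofia (Rae #2, Kit #2); then Lima (Rae #4, Kit #3); then Sofia (Rae #6, Kit #6); then Lima (Rae #7, Kit #7); then Sofia (Rae #8, Kit #9) — 5 stops in the same relative order in both. dp[9][9] = 5 confirms this is the maximum.

5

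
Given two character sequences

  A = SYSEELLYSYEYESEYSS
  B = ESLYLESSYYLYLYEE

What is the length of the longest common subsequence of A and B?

8

Pick S at A[1]=B[2]; then Y at A[2]=B[4]; then S at A[3]=B[8]; then L at A[6]=B[11]; then L at A[7]=B[13]; then Y at A[12]=B[14]; then E at A[13]=B[15]; then E at A[15]=B[16]; all 8 characters appear in both, in order. The LCS DP gives dp[18][16] = 8, so this is optimal.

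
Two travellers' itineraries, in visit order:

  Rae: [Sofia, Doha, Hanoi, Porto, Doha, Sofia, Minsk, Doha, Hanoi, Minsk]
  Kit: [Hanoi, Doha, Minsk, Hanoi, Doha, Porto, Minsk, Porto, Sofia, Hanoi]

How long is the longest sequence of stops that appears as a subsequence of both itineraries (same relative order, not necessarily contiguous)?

Pick Doha [2,2], Hanoi [3,4], Porto [4,8], Sofia [6,9], Hanoi [9,10]; all 5 stops appear in both, in order, and the DP table's final entry dp[10][10] is also 5, so no common subsequence is longer.

5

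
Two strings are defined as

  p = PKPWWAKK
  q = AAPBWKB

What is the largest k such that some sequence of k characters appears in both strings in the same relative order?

3

Let dp[i][j] be the LCS length of the first i characters of p and the first j characters of q. dp[i][j] = dp[i-1][j-1]+1 when the i-th and j-th characters match, else max(dp[i-1][j], dp[i][j-1]).
    ·  A  A  P  B  W  K  B
 ·  0  0  0  0  0  0  0  0
 P  0  0  0  1  1  1  1  1
 K  0  0  0  1  1  1  2  2
 P  0  0  0  1  1  1  2  2
 W  0  0  0  1  1  2  2  2
 W  0  0  0  1  1  2  2  2
 A  0  1  1  1  1  2  2  2
 K  0  1  1  1  1  2  3  3
 K  0  1  1  1  1  2  3  3
dp[8][7] = 3. One LCS (by backtracking along matches): PWK.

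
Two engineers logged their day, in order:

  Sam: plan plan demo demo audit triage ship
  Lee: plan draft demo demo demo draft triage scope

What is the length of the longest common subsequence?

4

Match plan [1,1], then demo [3,4], then demo [4,5], then triage [6,7] — 4 tasks in the same relative order in both. Since dp[7][8] = 4, nothing longer is possible.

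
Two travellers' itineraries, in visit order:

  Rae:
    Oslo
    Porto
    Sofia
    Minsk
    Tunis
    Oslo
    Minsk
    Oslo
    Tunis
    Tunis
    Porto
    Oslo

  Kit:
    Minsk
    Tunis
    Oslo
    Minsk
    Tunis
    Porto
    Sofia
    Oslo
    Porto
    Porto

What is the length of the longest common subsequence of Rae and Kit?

Match Minsk (Rae #4, Kit #1), then Tunis (Rae #5, Kit #2), then Oslo (Rae #6, Kit #3), then Minsk (Rae #7, Kit #4), then Tunis (Rae #10, Kit #5), then Porto (Rae #11, Kit #6), then Oslo (Rae #12, Kit #8) — 7 stops in the same relative order in both, and the DP table's final entry dp[12][10] is also 7, so no common subsequence is longer.

7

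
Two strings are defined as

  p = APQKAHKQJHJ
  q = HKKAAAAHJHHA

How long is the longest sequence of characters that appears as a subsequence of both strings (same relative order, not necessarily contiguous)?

Pick A at p[1]=q[6] → A at p[5]=q[7] → H at p[6]=q[8] → J at p[9]=q[9] → H at p[10]=q[11]; all 5 characters appear in both, in order. dp[11][12] = 5 confirms this is the maximum.

5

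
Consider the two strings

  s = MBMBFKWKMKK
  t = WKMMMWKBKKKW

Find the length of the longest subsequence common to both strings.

6

Let dp[i][j] be the LCS length of the first i characters of s and the first j characters of t. dp[i][j] = dp[i-1][j-1]+1 when the i-th and j-th characters match, else max(dp[i-1][j], dp[i][j-1]).
    ·  W  K  M  M  M  W  K  B  K  K  K  W
 ·  0  0  0  0  0  0  0  0  0  0  0  0  0
 M  0  0  0  1  1  1  1  1  1  1  1  1  1
 B  0  0  0  1  1  1  1  1  2  2  2  2  2
 M  0  0  0  1  2  2  2  2  2  2  2  2  2
 B  0  0  0  1  2  2  2  2  3  3  3  3  3
 F  0  0  0  1  2  2  2  2  3  3  3  3  3
 K  0  0  1  1  2  2  2  3  3  4  4  4  4
 W  0  1  1  1  2  2  3  3  3  4  4  4  5
 K  0  1  2  2  2  2  3  4  4  4  5  5  5
 M  0  1  2  3  3  3  3  4  4  4  5  5  5
 K  0  1  2  3  3  3  3  4  4  5  5  6  6
 K  0  1  2  3  3  3  3  4  4  5  6  6  6
dp[11][12] = 6. One LCS (by backtracking along matches): MMBKKK.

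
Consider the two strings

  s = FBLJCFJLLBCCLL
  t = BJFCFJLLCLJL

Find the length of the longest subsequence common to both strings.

10

One common subsequence of length 10: B (s #2, t #1) → J (s #4, t #2) → C (s #5, t #4) → F (s #6, t #5) → J (s #7, t #6) → L (s #8, t #7) → L (s #9, t #8) → C (s #12, t #9) → L (s #13, t #10) → L (s #14, t #12). Since dp[14][12] = 10, nothing longer is possible.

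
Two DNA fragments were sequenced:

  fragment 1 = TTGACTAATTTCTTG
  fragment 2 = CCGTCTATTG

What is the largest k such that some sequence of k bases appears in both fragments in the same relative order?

7

Match T at fragment 1[2]=fragment 2[4], then C at fragment 1[5]=fragment 2[5], then T at fragment 1[6]=fragment 2[6], then A at fragment 1[8]=fragment 2[7], then T at fragment 1[13]=fragment 2[8], then T at fragment 1[14]=fragment 2[9], then G at fragment 1[15]=fragment 2[10] — 7 bases in the same relative order in both. dp[15][10] = 7 confirms this is the maximum.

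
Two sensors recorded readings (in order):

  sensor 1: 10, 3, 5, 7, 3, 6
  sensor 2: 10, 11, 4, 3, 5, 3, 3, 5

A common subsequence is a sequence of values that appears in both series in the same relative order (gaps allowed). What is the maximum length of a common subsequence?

4

Taking 10 (sensor 1 #1, sensor 2 #1); then 3 (sensor 1 #2, sensor 2 #4); then 5 (sensor 1 #3, sensor 2 #5); then 3 (sensor 1 #5, sensor 2 #7) gives a common subsequence of length 4. Since dp[6][8] = 4, nothing longer is possible.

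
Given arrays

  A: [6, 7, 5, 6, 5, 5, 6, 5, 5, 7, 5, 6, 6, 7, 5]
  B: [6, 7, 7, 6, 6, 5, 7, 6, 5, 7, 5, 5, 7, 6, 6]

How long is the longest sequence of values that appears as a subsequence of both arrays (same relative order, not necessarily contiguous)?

Pick 6 at A[1]=B[1], 7 at A[2]=B[3], 5 at A[3]=B[6], 6 at A[4]=B[8], 5 at A[5]=B[9], 5 at A[8]=B[11], 5 at A[9]=B[12], 7 at A[10]=B[13], 6 at A[12]=B[14], 6 at A[13]=B[15]; all 10 values appear in both, in order. Since dp[15][15] = 10, nothing longer is possible.

10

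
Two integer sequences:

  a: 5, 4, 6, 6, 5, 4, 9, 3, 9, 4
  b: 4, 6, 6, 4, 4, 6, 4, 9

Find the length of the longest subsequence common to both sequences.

Let dp[i][j] be the LCS length of the first i values of a and the first j values of b. dp[i][j] = dp[i-1][j-1]+1 when the i-th and j-th values match, else max(dp[i-1][j], dp[i][j-1]).
    ·  4  6  6  4  4  6  4  9
 ·  0  0  0  0  0  0  0  0  0
 5  0  0  0  0  0  0  0  0  0
 4  0  1  1  1  1  1  1  1  1
 6  0  1  2  2  2  2  2  2  2
 6  0  1  2  3  3  3  3  3  3
 5  0  1  2  3  3  3  3  3  3
 4  0  1  2  3  4  4  4  4  4
 9  0  1  2  3  4  4  4  4  5
 3  0  1  2  3  4  4  4  4  5
 9  0  1  2  3  4  4  4  4  5
 4  0  1  2  3  4  5  5  5  5
dp[10][8] = 5. One LCS (by backtracking along matches): 4, 6, 6, 4, 9.

5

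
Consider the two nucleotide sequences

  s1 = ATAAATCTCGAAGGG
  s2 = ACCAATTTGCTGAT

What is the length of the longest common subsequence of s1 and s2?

One common subsequence of length 8: A [1,1]; then A [3,4]; then A [4,5]; then T [6,8]; then C [7,10]; then T [8,11]; then G [10,12]; then A [11,13], and the DP table's final entry dp[15][14] is also 8, so no common subsequence is longer.

8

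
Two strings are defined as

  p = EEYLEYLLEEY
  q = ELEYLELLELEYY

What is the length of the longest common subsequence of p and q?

Let dp[i][j] be the LCS length of the first i characters of p and the first j characters of q. dp[i][j] = dp[i-1][j-1]+1 when the i-th and j-th characters match, else max(dp[i-1][j], dp[i][j-1]).
    ·  E  L  E  Y  L  E  L  L  E  L  E  Y  Y
 ·  0  0  0  0  0  0  0  0  0  0  0  0  0  0
 E  0  1  1  1  1  1  1  1  1  1  1  1  1  1
 E  0  1  1  2  2  2  2  2  2  2  2  2  2  2
 Y  0  1  1  2  3  3  3  3  3  3  3  3  3  3
 L  0  1  2  2  3  4  4  4  4  4  4  4  4  4
 E  0  1  2  3  3  4  5  5  5  5  5  5  5  5
 Y  0  1  2  3  4  4  5  5  5  5  5  5  6  6
 L  0  1  2  3  4  5  5  6  6  6  6  6  6  6
 L  0  1  2  3  4  5  5  6  7  7  7  7  7  7
 E  0  1  2  3  4  5  6  6  7  8  8  8  8  8
 E  0  1  2  3  4  5  6  6  7  8  8  9  9  9
 Y  0  1  2  3  4  5  6  6  7  8  8  9 10 10
dp[11][13] = 10. One LCS (by backtracking along matches): EEYLELLEEY.

10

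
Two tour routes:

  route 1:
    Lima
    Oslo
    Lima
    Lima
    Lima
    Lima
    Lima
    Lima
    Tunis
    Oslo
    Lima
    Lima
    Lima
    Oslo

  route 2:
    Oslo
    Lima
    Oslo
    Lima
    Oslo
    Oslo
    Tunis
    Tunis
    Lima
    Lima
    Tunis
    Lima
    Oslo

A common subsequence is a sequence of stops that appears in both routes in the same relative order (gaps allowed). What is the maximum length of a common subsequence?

One common subsequence of length 8: Lima [1,2], then Oslo [2,3], then Lima [3,4], then Lima [7,9], then Lima [8,10], then Tunis [9,11], then Lima [13,12], then Oslo [14,13]. Since dp[14][13] = 8, nothing longer is possible.

8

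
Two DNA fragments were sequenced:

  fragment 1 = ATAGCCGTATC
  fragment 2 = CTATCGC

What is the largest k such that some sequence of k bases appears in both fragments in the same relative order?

One common subsequence of length 5: A [1,3]; then T [2,4]; then C [6,5]; then G [7,6]; then C [11,7]. Since dp[11][7] = 5, nothing longer is possible.

5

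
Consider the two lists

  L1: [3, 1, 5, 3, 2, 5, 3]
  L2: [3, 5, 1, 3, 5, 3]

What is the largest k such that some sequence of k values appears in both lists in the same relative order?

Pick 3 at L1[1]=L2[1]; then 1 at L1[2]=L2[3]; then 3 at L1[4]=L2[4]; then 5 at L1[6]=L2[5]; then 3 at L1[7]=L2[6]; all 5 values appear in both, in order. dp[7][6] = 5 confirms this is the maximum.

5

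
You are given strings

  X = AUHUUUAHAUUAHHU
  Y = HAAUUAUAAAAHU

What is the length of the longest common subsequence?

Pick A [1,3] → U [2,4] → U [4,5] → U [5,7] → A [7,9] → A [9,10] → A [12,11] → H [14,12] → U [15,13]; all 9 characters appear in both, in order. The LCS DP gives dp[15][13] = 9, so this is optimal.

9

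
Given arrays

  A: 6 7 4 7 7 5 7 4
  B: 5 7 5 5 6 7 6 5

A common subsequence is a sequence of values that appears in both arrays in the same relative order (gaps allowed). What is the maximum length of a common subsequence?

One common subsequence of length 3: 6 [1,5]; then 7 [2,6]; then 5 [6,8], and the DP table's final entry dp[8][8] is also 3, so no common subsequence is longer.

3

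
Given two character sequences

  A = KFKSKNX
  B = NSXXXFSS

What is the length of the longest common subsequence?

2

Match F (A #2, B #6); then S (A #4, B #8) — 2 characters in the same relative order in both. The LCS DP gives dp[7][8] = 2, so this is optimal.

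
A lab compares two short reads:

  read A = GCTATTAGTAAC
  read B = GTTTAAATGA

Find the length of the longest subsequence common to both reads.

Let dp[i][j] be the LCS length of the first i bases of read A and the first j bases of read B. dp[i][j] = dp[i-1][j-1]+1 when the i-th and j-th bases match, else max(dp[i-1][j], dp[i][j-1]).
    ·  G  T  T  T  A  A  A  T  G  A
 ·  0  0  0  0  0  0  0  0  0  0  0
 G  0  1  1  1  1  1  1  1  1  1  1
 C  0  1  1  1  1  1  1  1  1  1  1
 T  0  1  2  2  2  2  2  2  2  2  2
 A  0  1  2  2  2  3  3  3  3  3  3
 T  0  1  2  3  3  3  3  3  4  4  4
 T  0  1  2  3  4  4  4  4  4  4  4
 A  0  1  2  3  4  5  5  5  5  5  5
 G  0  1  2  3  4  5  5  5  5  6  6
 T  0  1  2  3  4  5  5  5  6  6  6
 A  0  1  2  3  4  5  6  6  6  6  7
 A  0  1  2  3  4  5  6  7  7  7  7
 C  0  1  2  3  4  5  6  7  7  7  7
dp[12][10] = 7. One LCS (by backtracking along matches): GTTTAGA.

7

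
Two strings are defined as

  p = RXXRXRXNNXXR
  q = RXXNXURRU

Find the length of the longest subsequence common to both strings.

6

Taking R at p[1]=q[1], then X at p[2]=q[2], then X at p[3]=q[3], then X at p[5]=q[5], then R at p[6]=q[7], then R at p[12]=q[8] gives a common subsequence of length 6. The LCS DP gives dp[12][9] = 6, so this is optimal.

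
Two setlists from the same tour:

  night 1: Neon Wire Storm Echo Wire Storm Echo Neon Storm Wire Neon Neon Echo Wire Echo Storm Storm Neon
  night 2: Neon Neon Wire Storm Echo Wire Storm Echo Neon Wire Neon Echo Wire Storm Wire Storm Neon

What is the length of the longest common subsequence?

15

Match Neon at night 1[1]=night 2[2]; then Wire at night 1[2]=night 2[3]; then Storm at night 1[3]=night 2[4]; then Echo at night 1[4]=night 2[5]; then Wire at night 1[5]=night 2[6]; then Storm at night 1[6]=night 2[7]; then Echo at night 1[7]=night 2[8]; then Neon at night 1[8]=night 2[9]; then Wire at night 1[10]=night 2[10]; then Neon at night 1[12]=night 2[11]; then Echo at night 1[13]=night 2[12]; then Wire at night 1[14]=night 2[13]; then Storm at night 1[16]=night 2[14]; then Storm at night 1[17]=night 2[16]; then Neon at night 1[18]=night 2[17] — 15 songs in the same relative order in both. dp[18][17] = 15 confirms this is the maximum.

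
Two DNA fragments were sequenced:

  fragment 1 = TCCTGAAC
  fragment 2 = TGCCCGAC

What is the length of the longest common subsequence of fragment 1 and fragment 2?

Let dp[i][j] be the LCS length of the first i bases of fragment 1 and the first j bases of fragment 2. dp[i][j] = dp[i-1][j-1]+1 when the i-th and j-th bases match, else max(dp[i-1][j], dp[i][j-1]).
    ·  T  G  C  C  C  G  A  C
 ·  0  0  0  0  0  0  0  0  0
 T  0  1  1  1  1  1  1  1  1
 C  0  1  1  2  2  2  2  2  2
 C  0  1  1  2  3  3  3  3  3
 T  0  1  1  2  3  3  3  3  3
 G  0  1  2  2  3  3  4  4  4
 A  0  1  2  2  3  3  4  5  5
 A  0  1  2  2  3  3  4  5  5
 C  0  1  2  3  3  4  4  5  6
dp[8][8] = 6. One LCS (by backtracking along matches): TCCGAC.

6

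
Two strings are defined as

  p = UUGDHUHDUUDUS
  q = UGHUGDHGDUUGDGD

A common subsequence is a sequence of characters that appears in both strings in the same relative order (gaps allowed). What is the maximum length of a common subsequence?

9

Match U at p[1]=q[1] → U at p[2]=q[4] → G at p[3]=q[5] → D at p[4]=q[6] → H at p[5]=q[7] → D at p[8]=q[9] → U at p[9]=q[10] → U at p[10]=q[11] → D at p[11]=q[15] — 9 characters in the same relative order in both. dp[13][15] = 9 confirms this is the maximum.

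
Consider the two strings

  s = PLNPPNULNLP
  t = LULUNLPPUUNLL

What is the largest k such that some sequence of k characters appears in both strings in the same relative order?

Match L at s[2]=t[3], then N at s[3]=t[5], then P at s[4]=t[7], then P at s[5]=t[8], then N at s[6]=t[11], then L at s[8]=t[12], then L at s[10]=t[13] — 7 characters in the same relative order in both. Since dp[11][13] = 7, nothing longer is possible.

7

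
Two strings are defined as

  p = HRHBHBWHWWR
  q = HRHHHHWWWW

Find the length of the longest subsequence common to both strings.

7

Match H [1,1] → R [2,2] → H [3,5] → H [5,6] → W [7,8] → W [9,9] → W [10,10] — 7 characters in the same relative order in both. The LCS DP gives dp[11][10] = 7, so this is optimal.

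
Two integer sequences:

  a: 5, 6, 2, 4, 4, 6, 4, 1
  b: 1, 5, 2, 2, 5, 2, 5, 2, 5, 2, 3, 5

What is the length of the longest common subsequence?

2

One common subsequence of length 2: 5 [1,9], 2 [3,10]. The LCS DP gives dp[8][12] = 2, so this is optimal.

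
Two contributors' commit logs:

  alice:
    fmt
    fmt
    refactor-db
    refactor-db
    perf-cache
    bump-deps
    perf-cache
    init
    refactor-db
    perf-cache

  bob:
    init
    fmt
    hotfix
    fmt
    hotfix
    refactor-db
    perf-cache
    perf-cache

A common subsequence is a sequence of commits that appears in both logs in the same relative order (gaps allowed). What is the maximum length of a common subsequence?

5

Taking fmt (alice #1, bob #2); then fmt (alice #2, bob #4); then refactor-db (alice #4, bob #6); then perf-cache (alice #7, bob #7); then perf-cache (alice #10, bob #8) gives a common subsequence of length 5, and the DP table's final entry dp[10][8] is also 5, so no common subsequence is longer.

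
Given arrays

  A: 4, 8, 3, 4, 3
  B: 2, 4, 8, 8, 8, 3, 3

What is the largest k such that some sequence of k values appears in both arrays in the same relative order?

Taking 4 (A #1, B #2), then 8 (A #2, B #5), then 3 (A #3, B #6), then 3 (A #5, B #7) gives a common subsequence of length 4. Since dp[5][7] = 4, nothing longer is possible.

4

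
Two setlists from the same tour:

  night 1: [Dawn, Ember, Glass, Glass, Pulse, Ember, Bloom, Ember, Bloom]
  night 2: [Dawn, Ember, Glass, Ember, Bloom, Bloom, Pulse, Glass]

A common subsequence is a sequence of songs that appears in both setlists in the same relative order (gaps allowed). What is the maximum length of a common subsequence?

6

Pick Dawn (night 1 #1, night 2 #1), then Ember (night 1 #2, night 2 #2), then Glass (night 1 #4, night 2 #3), then Ember (night 1 #6, night 2 #4), then Bloom (night 1 #7, night 2 #5), then Bloom (night 1 #9, night 2 #6); all 6 songs appear in both, in order. The LCS DP gives dp[9][8] = 6, so this is optimal.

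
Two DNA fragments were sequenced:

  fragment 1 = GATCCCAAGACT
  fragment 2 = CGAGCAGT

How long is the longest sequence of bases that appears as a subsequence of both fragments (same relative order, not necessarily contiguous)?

Let dp[i][j] be the LCS length of the first i bases of fragment 1 and the first j bases of fragment 2. dp[i][j] = dp[i-1][j-1]+1 when the i-th and j-th bases match, else max(dp[i-1][j], dp[i][j-1]).
    ·  C  G  A  G  C  A  G  T
 ·  0  0  0  0  0  0  0  0  0
 G  0  0  1  1  1  1  1  1  1
 A  0  0  1  2  2  2  2  2  2
 T  0  0  1  2  2  2  2  2  3
 C  0  1  1  2  2  3  3  3  3
 C  0  1  1  2  2  3  3  3  3
 C  0  1  1  2  2  3  3  3  3
 A  0  1  1  2  2  3  4  4  4
 A  0  1  1  2  2  3  4  4  4
 G  0  1  2  2  3  3  4  5  5
 A  0  1  2  3  3  3  4  5  5
 C  0  1  2  3  3  4  4  5  5
 T  0  1  2  3  3  4  4  5  6
dp[12][8] = 6. One LCS (by backtracking along matches): GACAGT.

6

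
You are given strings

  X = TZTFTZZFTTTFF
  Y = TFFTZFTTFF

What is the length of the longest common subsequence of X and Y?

Let dp[i][j] be the LCS length of the first i characters of X and the first j characters of Y. dp[i][j] = dp[i-1][j-1]+1 when the i-th and j-th characters match, else max(dp[i-1][j], dp[i][j-1]).
    ·  T  F  F  T  Z  F  T  T  F  F
 ·  0  0  0  0  0  0  0  0  0  0  0
 T  0  1  1  1  1  1  1  1  1  1  1
 Z  0  1  1  1  1  2  2  2  2  2  2
 T  0  1  1  1  2  2  2  3  3  3  3
 F  0  1  2  2  2  2  3  3  3  4  4
 T  0  1  2  2  3  3  3  4  4  4  4
 Z  0  1  2  2  3  4  4  4  4  4  4
 Z  0  1  2  2  3  4  4  4  4  4  4
 F  0  1  2  3  3  4  5  5  5  5  5
 T  0  1  2  3  4  4  5  6  6  6  6
 T  0  1  2  3  4  4  5  6  7  7  7
 T  0  1  2  3  4  4  5  6  7  7  7
 F  0  1  2  3  4  4  5  6  7  8  8
 F  0  1  2  3  4  4  5  6  7  8  9
dp[13][10] = 9. One LCS (by backtracking along matches): TFTZFTTFF.

9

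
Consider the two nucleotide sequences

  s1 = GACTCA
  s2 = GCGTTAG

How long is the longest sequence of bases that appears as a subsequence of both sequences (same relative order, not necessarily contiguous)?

Let dp[i][j] be the LCS length of the first i bases of s1 and the first j bases of s2. dp[i][j] = dp[i-1][j-1]+1 when the i-th and j-th bases match, else max(dp[i-1][j], dp[i][j-1]).
    ·  G  C  G  T  T  A  G
 ·  0  0  0  0  0  0  0  0
 G  0  1  1  1  1  1  1  1
 A  0  1  1  1  1  1  2  2
 C  0  1  2  2  2  2  2  2
 T  0  1  2  2  3  3  3  3
 C  0  1  2  2  3  3  3  3
 A  0  1  2  2  3  3  4  4
dp[6][7] = 4. One LCS (by backtracking along matches): GCTA.

4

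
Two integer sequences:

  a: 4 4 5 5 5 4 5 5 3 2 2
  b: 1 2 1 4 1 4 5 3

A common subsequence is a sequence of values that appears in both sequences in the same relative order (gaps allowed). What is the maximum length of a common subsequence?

4

Match 4 [1,4] → 4 [6,6] → 5 [8,7] → 3 [9,8] — 4 values in the same relative order in both. The LCS DP gives dp[11][8] = 4, so this is optimal.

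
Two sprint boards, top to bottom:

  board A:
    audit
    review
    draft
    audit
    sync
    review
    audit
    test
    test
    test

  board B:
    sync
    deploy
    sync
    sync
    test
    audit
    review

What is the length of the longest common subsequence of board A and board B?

2

Match audit at board A[4]=board B[6], review at board A[6]=board B[7] — 2 tasks in the same relative order in both, and the DP table's final entry dp[10][7] is also 2, so no common subsequence is longer.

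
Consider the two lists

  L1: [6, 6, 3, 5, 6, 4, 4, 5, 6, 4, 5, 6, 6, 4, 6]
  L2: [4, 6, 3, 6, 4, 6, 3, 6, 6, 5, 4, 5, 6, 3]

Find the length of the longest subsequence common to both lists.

Pick 6 at L1[2]=L2[2], then 3 at L1[3]=L2[3], then 6 at L1[5]=L2[4], then 4 at L1[7]=L2[5], then 6 at L1[9]=L2[6], then 6 at L1[12]=L2[8], then 6 at L1[13]=L2[9], then 4 at L1[14]=L2[11], then 6 at L1[15]=L2[13]; all 9 values appear in both, in order. dp[15][14] = 9 confirms this is the maximum.

9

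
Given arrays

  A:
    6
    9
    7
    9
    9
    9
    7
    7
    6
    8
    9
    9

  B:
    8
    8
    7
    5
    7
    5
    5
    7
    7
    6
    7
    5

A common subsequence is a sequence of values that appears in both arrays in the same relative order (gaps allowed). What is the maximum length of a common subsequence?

4

Let dp[i][j] be the LCS length of the first i values of A and the first j values of B. dp[i][j] = dp[i-1][j-1]+1 when the i-th and j-th values match, else max(dp[i-1][j], dp[i][j-1]).
    ·  8  8  7  5  7  5  5  7  7  6  7  5
 ·  0  0  0  0  0  0  0  0  0  0  0  0  0
 6  0  0  0  0  0  0  0  0  0  0  1  1  1
 9  0  0  0  0  0  0  0  0  0  0  1  1  1
 7  0  0  0  1  1  1  1  1  1  1  1  2  2
 9  0  0  0  1  1  1  1  1  1  1  1  2  2
 9  0  0  0  1  1  1  1  1  1  1  1  2  2
 9  0  0  0  1  1  1  1  1  1  1  1  2  2
 7  0  0  0  1  1  2  2  2  2  2  2  2  2
 7  0  0  0  1  1  2  2  2  3  3  3  3  3
 6  0  0  0  1  1  2  2  2  3  3  4  4  4
 8  0  1  1  1  1  2  2  2  3  3  4  4  4
 9  0  1  1  1  1  2  2  2  3  3  4  4  4
 9  0  1  1  1  1  2  2  2  3  3  4  4  4
dp[12][12] = 4. One LCS (by backtracking along matches): 7, 7, 7, 6.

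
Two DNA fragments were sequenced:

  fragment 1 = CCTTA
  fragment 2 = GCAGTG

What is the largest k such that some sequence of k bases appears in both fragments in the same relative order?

2

Match C [1,2], T [3,5] — 2 bases in the same relative order in both. Since dp[5][6] = 2, nothing longer is possible.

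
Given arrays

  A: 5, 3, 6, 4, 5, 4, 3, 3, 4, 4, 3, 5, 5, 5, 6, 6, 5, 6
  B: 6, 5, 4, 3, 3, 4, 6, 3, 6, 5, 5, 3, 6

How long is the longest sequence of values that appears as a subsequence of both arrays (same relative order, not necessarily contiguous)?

10

Match 6 [3,1] → 5 [5,2] → 4 [6,3] → 3 [7,4] → 3 [8,5] → 4 [9,6] → 3 [11,8] → 5 [12,10] → 5 [13,11] → 6 [18,13] — 10 values in the same relative order in both. dp[18][13] = 10 confirms this is the maximum.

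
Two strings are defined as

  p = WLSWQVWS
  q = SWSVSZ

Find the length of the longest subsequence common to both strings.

Let dp[i][j] be the LCS length of the first i characters of p and the first j characters of q. dp[i][j] = dp[i-1][j-1]+1 when the i-th and j-th characters match, else max(dp[i-1][j], dp[i][j-1]).
    ·  S  W  S  V  S  Z
 ·  0  0  0  0  0  0  0
 W  0  0  1  1  1  1  1
 L  0  0  1  1  1  1  1
 S  0  1  1  2  2  2  2
 W  0  1  2  2  2  2  2
 Q  0  1  2  2  2  2  2
 V  0  1  2  2  3  3  3
 W  0  1  2  2  3  3  3
 S  0  1  2  3  3  4  4
dp[8][6] = 4. One LCS (by backtracking along matches): WSVS.

4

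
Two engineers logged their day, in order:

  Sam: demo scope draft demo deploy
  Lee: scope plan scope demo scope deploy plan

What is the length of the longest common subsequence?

Taking demo at Sam[1]=Lee[4]; then scope at Sam[2]=Lee[5]; then deploy at Sam[5]=Lee[6] gives a common subsequence of length 3, and the DP table's final entry dp[5][7] is also 3, so no common subsequence is longer.

3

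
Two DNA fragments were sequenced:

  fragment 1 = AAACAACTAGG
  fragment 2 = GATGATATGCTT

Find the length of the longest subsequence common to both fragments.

5

Taking A (fragment 1 #1, fragment 2 #2); then A (fragment 1 #2, fragment 2 #5); then A (fragment 1 #3, fragment 2 #7); then C (fragment 1 #4, fragment 2 #10); then T (fragment 1 #8, fragment 2 #12) gives a common subsequence of length 5. Since dp[11][12] = 5, nothing longer is possible.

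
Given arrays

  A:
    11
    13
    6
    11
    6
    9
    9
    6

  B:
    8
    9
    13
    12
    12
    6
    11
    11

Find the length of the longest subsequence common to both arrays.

3

Let dp[i][j] be the LCS length of the first i values of A and the first j values of B. dp[i][j] = dp[i-1][j-1]+1 when the i-th and j-th values match, else max(dp[i-1][j], dp[i][j-1]).
    ·  8  9 13 12 12  6 11 11
 ·  0  0  0  0  0  0  0  0  0
11  0  0  0  0  0  0  0  1  1
13  0  0  0  1  1  1  1  1  1
 6  0  0  0  1  1  1  2  2  2
11  0  0  0  1  1  1  2  3  3
 6  0  0  0  1  1  1  2  3  3
 9  0  0  1  1  1  1  2  3  3
 9  0  0  1  1  1  1  2  3  3
 6  0  0  1  1  1  1  2  3  3
dp[8][8] = 3. One LCS (by backtracking along matches): 13, 6, 11.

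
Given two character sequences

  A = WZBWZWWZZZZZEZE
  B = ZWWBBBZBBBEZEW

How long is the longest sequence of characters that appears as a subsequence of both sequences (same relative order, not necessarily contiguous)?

7

Pick Z at A[2]=B[1] → W at A[4]=B[2] → W at A[6]=B[3] → Z at A[8]=B[7] → E at A[13]=B[11] → Z at A[14]=B[12] → E at A[15]=B[13]; all 7 characters appear in both, in order. dp[15][14] = 7 confirms this is the maximum.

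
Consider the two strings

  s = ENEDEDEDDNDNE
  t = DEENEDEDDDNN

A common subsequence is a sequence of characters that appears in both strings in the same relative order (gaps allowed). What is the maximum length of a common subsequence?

10

Taking E [1,3], N [2,4], E [3,5], D [4,6], E [5,7], D [6,8], D [8,9], D [9,10], N [10,11], N [12,12] gives a common subsequence of length 10. dp[13][12] = 10 confirms this is the maximum.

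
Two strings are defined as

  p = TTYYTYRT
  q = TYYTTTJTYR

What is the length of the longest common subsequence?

6

Let dp[i][j] be the LCS length of the first i characters of p and the first j characters of q. dp[i][j] = dp[i-1][j-1]+1 when the i-th and j-th characters match, else max(dp[i-1][j], dp[i][j-1]).
    ·  T  Y  Y  T  T  T  J  T  Y  R
 ·  0  0  0  0  0  0  0  0  0  0  0
 T  0  1  1  1  1  1  1  1  1  1  1
 T  0  1  1  1  2  2  2  2  2  2  2
 Y  0  1  2  2  2  2  2  2  2  3  3
 Y  0  1  2  3  3  3  3  3  3  3  3
 T  0  1  2  3  4  4  4  4  4  4  4
 Y  0  1  2  3  4  4  4  4  4  5  5
 R  0  1  2  3  4  4  4  4  4  5  6
 T  0  1  2  3  4  5  5  5  5  5  6
dp[8][10] = 6. One LCS (by backtracking along matches): TYYTYR.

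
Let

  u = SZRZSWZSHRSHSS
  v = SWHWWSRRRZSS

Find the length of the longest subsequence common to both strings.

One common subsequence of length 6: S at u[1]=v[1], W at u[6]=v[5], S at u[8]=v[6], R at u[10]=v[9], S at u[13]=v[11], S at u[14]=v[12]. dp[14][12] = 6 confirms this is the maximum.

6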